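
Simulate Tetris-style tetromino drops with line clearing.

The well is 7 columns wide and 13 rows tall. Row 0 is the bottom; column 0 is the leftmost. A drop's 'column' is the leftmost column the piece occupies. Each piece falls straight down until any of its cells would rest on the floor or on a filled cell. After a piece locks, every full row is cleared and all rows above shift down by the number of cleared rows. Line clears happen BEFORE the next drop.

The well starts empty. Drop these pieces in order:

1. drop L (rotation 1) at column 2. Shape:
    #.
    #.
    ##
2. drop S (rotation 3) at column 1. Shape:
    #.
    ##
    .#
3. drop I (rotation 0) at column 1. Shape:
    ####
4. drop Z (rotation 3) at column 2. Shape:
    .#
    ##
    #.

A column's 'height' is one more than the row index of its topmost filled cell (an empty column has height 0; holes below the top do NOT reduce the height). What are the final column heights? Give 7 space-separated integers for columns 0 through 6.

Answer: 0 7 9 10 7 0 0

Derivation:
Drop 1: L rot1 at col 2 lands with bottom-row=0; cleared 0 line(s) (total 0); column heights now [0 0 3 1 0 0 0], max=3
Drop 2: S rot3 at col 1 lands with bottom-row=3; cleared 0 line(s) (total 0); column heights now [0 6 5 1 0 0 0], max=6
Drop 3: I rot0 at col 1 lands with bottom-row=6; cleared 0 line(s) (total 0); column heights now [0 7 7 7 7 0 0], max=7
Drop 4: Z rot3 at col 2 lands with bottom-row=7; cleared 0 line(s) (total 0); column heights now [0 7 9 10 7 0 0], max=10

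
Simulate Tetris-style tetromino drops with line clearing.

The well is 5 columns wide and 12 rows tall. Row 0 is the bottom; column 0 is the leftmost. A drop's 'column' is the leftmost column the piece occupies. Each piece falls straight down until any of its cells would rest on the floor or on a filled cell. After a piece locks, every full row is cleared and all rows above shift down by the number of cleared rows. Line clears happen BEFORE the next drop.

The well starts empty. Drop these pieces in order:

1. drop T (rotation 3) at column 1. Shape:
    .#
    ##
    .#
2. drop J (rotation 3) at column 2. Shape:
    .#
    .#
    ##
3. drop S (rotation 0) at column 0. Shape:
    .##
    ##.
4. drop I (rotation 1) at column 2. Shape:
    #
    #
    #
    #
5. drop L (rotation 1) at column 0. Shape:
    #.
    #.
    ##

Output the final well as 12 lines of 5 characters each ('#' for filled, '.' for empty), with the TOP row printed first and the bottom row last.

Drop 1: T rot3 at col 1 lands with bottom-row=0; cleared 0 line(s) (total 0); column heights now [0 2 3 0 0], max=3
Drop 2: J rot3 at col 2 lands with bottom-row=3; cleared 0 line(s) (total 0); column heights now [0 2 4 6 0], max=6
Drop 3: S rot0 at col 0 lands with bottom-row=3; cleared 0 line(s) (total 0); column heights now [4 5 5 6 0], max=6
Drop 4: I rot1 at col 2 lands with bottom-row=5; cleared 0 line(s) (total 0); column heights now [4 5 9 6 0], max=9
Drop 5: L rot1 at col 0 lands with bottom-row=5; cleared 0 line(s) (total 0); column heights now [8 6 9 6 0], max=9

Answer: .....
.....
.....
..#..
#.#..
#.#..
####.
.###.
####.
..#..
.##..
..#..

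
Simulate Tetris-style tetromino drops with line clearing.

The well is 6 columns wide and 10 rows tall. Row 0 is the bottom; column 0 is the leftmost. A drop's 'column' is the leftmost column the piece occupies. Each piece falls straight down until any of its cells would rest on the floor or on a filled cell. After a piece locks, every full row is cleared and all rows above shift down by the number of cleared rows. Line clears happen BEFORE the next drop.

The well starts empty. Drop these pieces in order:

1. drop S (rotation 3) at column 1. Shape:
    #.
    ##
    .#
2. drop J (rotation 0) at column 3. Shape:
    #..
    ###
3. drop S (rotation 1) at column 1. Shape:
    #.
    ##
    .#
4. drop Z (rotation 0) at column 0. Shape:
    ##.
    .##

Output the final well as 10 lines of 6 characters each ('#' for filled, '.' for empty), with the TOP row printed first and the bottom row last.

Answer: ......
......
......
##....
.##...
.#....
.##...
.##...
.###..
..####

Derivation:
Drop 1: S rot3 at col 1 lands with bottom-row=0; cleared 0 line(s) (total 0); column heights now [0 3 2 0 0 0], max=3
Drop 2: J rot0 at col 3 lands with bottom-row=0; cleared 0 line(s) (total 0); column heights now [0 3 2 2 1 1], max=3
Drop 3: S rot1 at col 1 lands with bottom-row=2; cleared 0 line(s) (total 0); column heights now [0 5 4 2 1 1], max=5
Drop 4: Z rot0 at col 0 lands with bottom-row=5; cleared 0 line(s) (total 0); column heights now [7 7 6 2 1 1], max=7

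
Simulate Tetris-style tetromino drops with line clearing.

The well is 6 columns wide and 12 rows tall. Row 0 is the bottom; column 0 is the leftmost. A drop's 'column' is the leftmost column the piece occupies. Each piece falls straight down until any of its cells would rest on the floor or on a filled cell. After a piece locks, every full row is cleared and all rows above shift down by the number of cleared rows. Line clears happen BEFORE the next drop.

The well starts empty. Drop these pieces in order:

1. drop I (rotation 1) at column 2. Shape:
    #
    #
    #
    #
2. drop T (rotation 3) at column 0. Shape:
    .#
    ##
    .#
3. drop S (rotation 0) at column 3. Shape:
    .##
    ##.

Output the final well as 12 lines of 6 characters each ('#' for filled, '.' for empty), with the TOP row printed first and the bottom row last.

Answer: ......
......
......
......
......
......
......
......
..#...
.##...
###.##
.####.

Derivation:
Drop 1: I rot1 at col 2 lands with bottom-row=0; cleared 0 line(s) (total 0); column heights now [0 0 4 0 0 0], max=4
Drop 2: T rot3 at col 0 lands with bottom-row=0; cleared 0 line(s) (total 0); column heights now [2 3 4 0 0 0], max=4
Drop 3: S rot0 at col 3 lands with bottom-row=0; cleared 0 line(s) (total 0); column heights now [2 3 4 1 2 2], max=4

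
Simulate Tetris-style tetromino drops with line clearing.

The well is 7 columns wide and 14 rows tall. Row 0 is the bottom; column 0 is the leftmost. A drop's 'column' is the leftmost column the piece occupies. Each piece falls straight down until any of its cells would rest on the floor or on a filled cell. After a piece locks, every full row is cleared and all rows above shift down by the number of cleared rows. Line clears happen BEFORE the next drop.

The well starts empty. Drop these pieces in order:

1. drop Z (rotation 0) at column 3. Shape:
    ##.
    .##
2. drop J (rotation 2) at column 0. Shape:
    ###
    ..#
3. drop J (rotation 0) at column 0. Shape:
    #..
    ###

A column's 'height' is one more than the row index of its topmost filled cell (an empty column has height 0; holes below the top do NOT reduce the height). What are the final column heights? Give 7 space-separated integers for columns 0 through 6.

Answer: 4 3 3 2 2 1 0

Derivation:
Drop 1: Z rot0 at col 3 lands with bottom-row=0; cleared 0 line(s) (total 0); column heights now [0 0 0 2 2 1 0], max=2
Drop 2: J rot2 at col 0 lands with bottom-row=0; cleared 0 line(s) (total 0); column heights now [2 2 2 2 2 1 0], max=2
Drop 3: J rot0 at col 0 lands with bottom-row=2; cleared 0 line(s) (total 0); column heights now [4 3 3 2 2 1 0], max=4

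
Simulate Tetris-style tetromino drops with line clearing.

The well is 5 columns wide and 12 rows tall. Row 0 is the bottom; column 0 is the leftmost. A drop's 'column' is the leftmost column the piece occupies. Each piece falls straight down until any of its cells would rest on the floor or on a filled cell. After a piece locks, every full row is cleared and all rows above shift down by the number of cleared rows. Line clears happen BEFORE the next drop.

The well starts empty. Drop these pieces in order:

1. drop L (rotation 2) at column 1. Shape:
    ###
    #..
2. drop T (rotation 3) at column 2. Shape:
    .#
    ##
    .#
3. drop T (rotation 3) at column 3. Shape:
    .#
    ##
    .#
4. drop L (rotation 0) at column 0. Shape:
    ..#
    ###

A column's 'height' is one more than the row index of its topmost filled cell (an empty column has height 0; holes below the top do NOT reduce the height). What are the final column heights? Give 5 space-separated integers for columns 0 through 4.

Answer: 0 2 5 5 6

Derivation:
Drop 1: L rot2 at col 1 lands with bottom-row=0; cleared 0 line(s) (total 0); column heights now [0 2 2 2 0], max=2
Drop 2: T rot3 at col 2 lands with bottom-row=2; cleared 0 line(s) (total 0); column heights now [0 2 4 5 0], max=5
Drop 3: T rot3 at col 3 lands with bottom-row=4; cleared 0 line(s) (total 0); column heights now [0 2 4 6 7], max=7
Drop 4: L rot0 at col 0 lands with bottom-row=4; cleared 1 line(s) (total 1); column heights now [0 2 5 5 6], max=6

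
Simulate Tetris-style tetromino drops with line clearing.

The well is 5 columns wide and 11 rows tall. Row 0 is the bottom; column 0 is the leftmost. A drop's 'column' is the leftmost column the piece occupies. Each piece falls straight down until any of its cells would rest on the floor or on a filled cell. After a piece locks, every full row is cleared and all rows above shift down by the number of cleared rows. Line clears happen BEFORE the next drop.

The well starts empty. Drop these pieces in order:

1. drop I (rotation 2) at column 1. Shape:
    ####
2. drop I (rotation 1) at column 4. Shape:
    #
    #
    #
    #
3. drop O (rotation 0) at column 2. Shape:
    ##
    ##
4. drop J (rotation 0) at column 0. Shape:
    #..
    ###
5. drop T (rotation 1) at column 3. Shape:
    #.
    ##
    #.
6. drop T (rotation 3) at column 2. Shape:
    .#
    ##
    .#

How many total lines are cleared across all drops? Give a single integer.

Answer: 0

Derivation:
Drop 1: I rot2 at col 1 lands with bottom-row=0; cleared 0 line(s) (total 0); column heights now [0 1 1 1 1], max=1
Drop 2: I rot1 at col 4 lands with bottom-row=1; cleared 0 line(s) (total 0); column heights now [0 1 1 1 5], max=5
Drop 3: O rot0 at col 2 lands with bottom-row=1; cleared 0 line(s) (total 0); column heights now [0 1 3 3 5], max=5
Drop 4: J rot0 at col 0 lands with bottom-row=3; cleared 0 line(s) (total 0); column heights now [5 4 4 3 5], max=5
Drop 5: T rot1 at col 3 lands with bottom-row=4; cleared 0 line(s) (total 0); column heights now [5 4 4 7 6], max=7
Drop 6: T rot3 at col 2 lands with bottom-row=7; cleared 0 line(s) (total 0); column heights now [5 4 9 10 6], max=10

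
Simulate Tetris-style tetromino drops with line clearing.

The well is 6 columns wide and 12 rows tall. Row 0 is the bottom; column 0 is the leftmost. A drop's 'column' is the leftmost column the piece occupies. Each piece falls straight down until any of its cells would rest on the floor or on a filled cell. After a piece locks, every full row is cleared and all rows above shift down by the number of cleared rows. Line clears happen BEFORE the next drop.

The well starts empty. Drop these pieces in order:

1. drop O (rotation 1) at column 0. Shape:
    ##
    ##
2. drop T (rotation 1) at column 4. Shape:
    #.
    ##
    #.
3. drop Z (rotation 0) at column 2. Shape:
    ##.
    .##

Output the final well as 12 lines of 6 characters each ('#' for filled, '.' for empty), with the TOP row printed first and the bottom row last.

Answer: ......
......
......
......
......
......
......
..##..
...##.
....#.
##..##
##..#.

Derivation:
Drop 1: O rot1 at col 0 lands with bottom-row=0; cleared 0 line(s) (total 0); column heights now [2 2 0 0 0 0], max=2
Drop 2: T rot1 at col 4 lands with bottom-row=0; cleared 0 line(s) (total 0); column heights now [2 2 0 0 3 2], max=3
Drop 3: Z rot0 at col 2 lands with bottom-row=3; cleared 0 line(s) (total 0); column heights now [2 2 5 5 4 2], max=5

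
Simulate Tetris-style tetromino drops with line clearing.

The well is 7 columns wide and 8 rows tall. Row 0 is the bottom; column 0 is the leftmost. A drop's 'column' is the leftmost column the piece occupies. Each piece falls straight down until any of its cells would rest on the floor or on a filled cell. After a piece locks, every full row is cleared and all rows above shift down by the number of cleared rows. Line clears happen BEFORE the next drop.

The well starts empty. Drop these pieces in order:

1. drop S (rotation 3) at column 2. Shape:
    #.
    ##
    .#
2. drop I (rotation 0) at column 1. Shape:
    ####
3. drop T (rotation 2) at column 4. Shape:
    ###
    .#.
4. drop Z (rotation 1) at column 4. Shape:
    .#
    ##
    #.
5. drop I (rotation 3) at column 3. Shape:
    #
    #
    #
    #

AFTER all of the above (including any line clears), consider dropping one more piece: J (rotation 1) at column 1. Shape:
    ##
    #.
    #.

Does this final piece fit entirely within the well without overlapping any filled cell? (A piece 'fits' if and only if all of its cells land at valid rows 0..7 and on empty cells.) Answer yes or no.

Answer: yes

Derivation:
Drop 1: S rot3 at col 2 lands with bottom-row=0; cleared 0 line(s) (total 0); column heights now [0 0 3 2 0 0 0], max=3
Drop 2: I rot0 at col 1 lands with bottom-row=3; cleared 0 line(s) (total 0); column heights now [0 4 4 4 4 0 0], max=4
Drop 3: T rot2 at col 4 lands with bottom-row=3; cleared 0 line(s) (total 0); column heights now [0 4 4 4 5 5 5], max=5
Drop 4: Z rot1 at col 4 lands with bottom-row=5; cleared 0 line(s) (total 0); column heights now [0 4 4 4 7 8 5], max=8
Drop 5: I rot3 at col 3 lands with bottom-row=4; cleared 0 line(s) (total 0); column heights now [0 4 4 8 7 8 5], max=8
Test piece J rot1 at col 1 (width 2): heights before test = [0 4 4 8 7 8 5]; fits = True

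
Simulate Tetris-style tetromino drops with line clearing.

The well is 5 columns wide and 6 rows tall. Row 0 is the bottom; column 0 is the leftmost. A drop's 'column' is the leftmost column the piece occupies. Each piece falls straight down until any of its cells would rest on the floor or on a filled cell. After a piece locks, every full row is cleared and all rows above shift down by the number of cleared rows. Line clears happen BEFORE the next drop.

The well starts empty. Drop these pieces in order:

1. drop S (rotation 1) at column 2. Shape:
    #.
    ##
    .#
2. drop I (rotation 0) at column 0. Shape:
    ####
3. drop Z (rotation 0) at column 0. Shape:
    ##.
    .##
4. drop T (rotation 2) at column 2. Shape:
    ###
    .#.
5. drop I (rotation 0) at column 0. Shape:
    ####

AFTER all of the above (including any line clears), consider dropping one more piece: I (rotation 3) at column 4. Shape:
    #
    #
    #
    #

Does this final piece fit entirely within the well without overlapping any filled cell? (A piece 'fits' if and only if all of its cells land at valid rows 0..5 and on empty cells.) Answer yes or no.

Drop 1: S rot1 at col 2 lands with bottom-row=0; cleared 0 line(s) (total 0); column heights now [0 0 3 2 0], max=3
Drop 2: I rot0 at col 0 lands with bottom-row=3; cleared 0 line(s) (total 0); column heights now [4 4 4 4 0], max=4
Drop 3: Z rot0 at col 0 lands with bottom-row=4; cleared 0 line(s) (total 0); column heights now [6 6 5 4 0], max=6
Drop 4: T rot2 at col 2 lands with bottom-row=4; cleared 1 line(s) (total 1); column heights now [4 5 5 5 0], max=5
Drop 5: I rot0 at col 0 lands with bottom-row=5; cleared 0 line(s) (total 1); column heights now [6 6 6 6 0], max=6
Test piece I rot3 at col 4 (width 1): heights before test = [6 6 6 6 0]; fits = True

Answer: yes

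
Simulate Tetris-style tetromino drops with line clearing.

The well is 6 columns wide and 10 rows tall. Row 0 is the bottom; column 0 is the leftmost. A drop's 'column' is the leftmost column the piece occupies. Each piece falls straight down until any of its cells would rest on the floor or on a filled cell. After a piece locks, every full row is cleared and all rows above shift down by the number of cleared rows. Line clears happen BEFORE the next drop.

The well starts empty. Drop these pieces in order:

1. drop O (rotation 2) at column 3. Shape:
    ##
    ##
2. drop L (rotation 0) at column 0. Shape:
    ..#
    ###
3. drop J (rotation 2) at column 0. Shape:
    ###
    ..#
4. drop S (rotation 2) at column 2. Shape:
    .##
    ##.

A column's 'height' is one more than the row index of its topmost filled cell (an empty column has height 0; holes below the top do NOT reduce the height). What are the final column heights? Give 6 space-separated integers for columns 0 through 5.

Drop 1: O rot2 at col 3 lands with bottom-row=0; cleared 0 line(s) (total 0); column heights now [0 0 0 2 2 0], max=2
Drop 2: L rot0 at col 0 lands with bottom-row=0; cleared 0 line(s) (total 0); column heights now [1 1 2 2 2 0], max=2
Drop 3: J rot2 at col 0 lands with bottom-row=2; cleared 0 line(s) (total 0); column heights now [4 4 4 2 2 0], max=4
Drop 4: S rot2 at col 2 lands with bottom-row=4; cleared 0 line(s) (total 0); column heights now [4 4 5 6 6 0], max=6

Answer: 4 4 5 6 6 0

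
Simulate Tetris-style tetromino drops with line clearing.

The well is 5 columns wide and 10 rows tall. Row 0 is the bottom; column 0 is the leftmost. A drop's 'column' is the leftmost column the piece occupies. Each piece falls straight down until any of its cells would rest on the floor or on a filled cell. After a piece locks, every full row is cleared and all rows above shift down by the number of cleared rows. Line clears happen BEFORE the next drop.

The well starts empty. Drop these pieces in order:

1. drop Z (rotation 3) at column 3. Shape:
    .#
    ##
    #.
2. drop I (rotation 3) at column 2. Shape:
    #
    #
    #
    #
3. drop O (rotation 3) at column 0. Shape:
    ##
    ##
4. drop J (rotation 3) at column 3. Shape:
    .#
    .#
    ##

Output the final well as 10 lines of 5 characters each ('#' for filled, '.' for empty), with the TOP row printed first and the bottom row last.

Answer: .....
.....
.....
.....
.....
....#
....#
..###
..#.#
####.

Derivation:
Drop 1: Z rot3 at col 3 lands with bottom-row=0; cleared 0 line(s) (total 0); column heights now [0 0 0 2 3], max=3
Drop 2: I rot3 at col 2 lands with bottom-row=0; cleared 0 line(s) (total 0); column heights now [0 0 4 2 3], max=4
Drop 3: O rot3 at col 0 lands with bottom-row=0; cleared 1 line(s) (total 1); column heights now [1 1 3 1 2], max=3
Drop 4: J rot3 at col 3 lands with bottom-row=2; cleared 0 line(s) (total 1); column heights now [1 1 3 3 5], max=5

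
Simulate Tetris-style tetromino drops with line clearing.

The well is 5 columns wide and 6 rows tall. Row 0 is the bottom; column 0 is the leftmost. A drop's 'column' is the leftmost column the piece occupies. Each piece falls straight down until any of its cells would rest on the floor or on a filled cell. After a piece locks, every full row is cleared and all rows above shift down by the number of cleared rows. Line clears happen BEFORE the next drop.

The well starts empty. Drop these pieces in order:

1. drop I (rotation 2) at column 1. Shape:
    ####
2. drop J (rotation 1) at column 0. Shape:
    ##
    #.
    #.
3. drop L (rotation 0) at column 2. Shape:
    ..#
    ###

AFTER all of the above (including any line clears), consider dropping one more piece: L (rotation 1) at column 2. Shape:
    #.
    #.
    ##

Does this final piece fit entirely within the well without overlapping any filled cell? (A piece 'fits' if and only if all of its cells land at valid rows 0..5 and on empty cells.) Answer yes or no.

Answer: yes

Derivation:
Drop 1: I rot2 at col 1 lands with bottom-row=0; cleared 0 line(s) (total 0); column heights now [0 1 1 1 1], max=1
Drop 2: J rot1 at col 0 lands with bottom-row=0; cleared 1 line(s) (total 1); column heights now [2 2 0 0 0], max=2
Drop 3: L rot0 at col 2 lands with bottom-row=0; cleared 0 line(s) (total 1); column heights now [2 2 1 1 2], max=2
Test piece L rot1 at col 2 (width 2): heights before test = [2 2 1 1 2]; fits = True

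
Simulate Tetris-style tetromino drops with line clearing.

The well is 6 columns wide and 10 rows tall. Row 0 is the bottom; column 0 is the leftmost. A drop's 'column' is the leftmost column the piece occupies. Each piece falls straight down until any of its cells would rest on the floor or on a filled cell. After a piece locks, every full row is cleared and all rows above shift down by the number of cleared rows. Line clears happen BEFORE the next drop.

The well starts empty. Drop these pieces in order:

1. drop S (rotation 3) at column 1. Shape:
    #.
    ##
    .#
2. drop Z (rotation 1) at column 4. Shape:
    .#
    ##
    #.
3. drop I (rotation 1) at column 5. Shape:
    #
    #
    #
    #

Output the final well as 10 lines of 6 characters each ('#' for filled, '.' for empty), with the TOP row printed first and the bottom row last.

Answer: ......
......
......
.....#
.....#
.....#
.....#
.#...#
.##.##
..#.#.

Derivation:
Drop 1: S rot3 at col 1 lands with bottom-row=0; cleared 0 line(s) (total 0); column heights now [0 3 2 0 0 0], max=3
Drop 2: Z rot1 at col 4 lands with bottom-row=0; cleared 0 line(s) (total 0); column heights now [0 3 2 0 2 3], max=3
Drop 3: I rot1 at col 5 lands with bottom-row=3; cleared 0 line(s) (total 0); column heights now [0 3 2 0 2 7], max=7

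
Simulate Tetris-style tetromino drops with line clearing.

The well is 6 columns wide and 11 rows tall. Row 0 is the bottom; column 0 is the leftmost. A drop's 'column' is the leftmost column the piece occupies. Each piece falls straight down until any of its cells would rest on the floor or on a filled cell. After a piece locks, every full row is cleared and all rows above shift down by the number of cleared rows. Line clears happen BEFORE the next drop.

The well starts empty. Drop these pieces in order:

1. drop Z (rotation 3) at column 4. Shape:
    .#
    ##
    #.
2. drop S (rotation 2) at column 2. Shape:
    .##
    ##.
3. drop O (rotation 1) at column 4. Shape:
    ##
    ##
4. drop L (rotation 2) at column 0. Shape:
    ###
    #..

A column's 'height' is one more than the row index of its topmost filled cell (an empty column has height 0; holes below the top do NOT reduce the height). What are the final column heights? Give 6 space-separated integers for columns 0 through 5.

Answer: 2 0 2 2 4 4

Derivation:
Drop 1: Z rot3 at col 4 lands with bottom-row=0; cleared 0 line(s) (total 0); column heights now [0 0 0 0 2 3], max=3
Drop 2: S rot2 at col 2 lands with bottom-row=1; cleared 0 line(s) (total 0); column heights now [0 0 2 3 3 3], max=3
Drop 3: O rot1 at col 4 lands with bottom-row=3; cleared 0 line(s) (total 0); column heights now [0 0 2 3 5 5], max=5
Drop 4: L rot2 at col 0 lands with bottom-row=1; cleared 1 line(s) (total 1); column heights now [2 0 2 2 4 4], max=4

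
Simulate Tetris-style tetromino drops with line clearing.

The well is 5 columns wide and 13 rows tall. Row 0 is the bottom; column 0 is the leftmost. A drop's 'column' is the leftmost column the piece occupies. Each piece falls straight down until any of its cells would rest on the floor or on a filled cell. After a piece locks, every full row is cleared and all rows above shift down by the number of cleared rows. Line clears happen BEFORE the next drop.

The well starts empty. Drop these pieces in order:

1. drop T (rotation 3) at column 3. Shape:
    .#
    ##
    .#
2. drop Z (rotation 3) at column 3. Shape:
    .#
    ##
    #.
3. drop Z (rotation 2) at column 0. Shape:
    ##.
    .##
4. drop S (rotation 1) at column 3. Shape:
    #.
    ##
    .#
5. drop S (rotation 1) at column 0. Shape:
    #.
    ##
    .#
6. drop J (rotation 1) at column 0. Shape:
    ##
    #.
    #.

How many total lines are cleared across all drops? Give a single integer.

Drop 1: T rot3 at col 3 lands with bottom-row=0; cleared 0 line(s) (total 0); column heights now [0 0 0 2 3], max=3
Drop 2: Z rot3 at col 3 lands with bottom-row=2; cleared 0 line(s) (total 0); column heights now [0 0 0 4 5], max=5
Drop 3: Z rot2 at col 0 lands with bottom-row=0; cleared 0 line(s) (total 0); column heights now [2 2 1 4 5], max=5
Drop 4: S rot1 at col 3 lands with bottom-row=5; cleared 0 line(s) (total 0); column heights now [2 2 1 8 7], max=8
Drop 5: S rot1 at col 0 lands with bottom-row=2; cleared 0 line(s) (total 0); column heights now [5 4 1 8 7], max=8
Drop 6: J rot1 at col 0 lands with bottom-row=5; cleared 0 line(s) (total 0); column heights now [8 8 1 8 7], max=8

Answer: 0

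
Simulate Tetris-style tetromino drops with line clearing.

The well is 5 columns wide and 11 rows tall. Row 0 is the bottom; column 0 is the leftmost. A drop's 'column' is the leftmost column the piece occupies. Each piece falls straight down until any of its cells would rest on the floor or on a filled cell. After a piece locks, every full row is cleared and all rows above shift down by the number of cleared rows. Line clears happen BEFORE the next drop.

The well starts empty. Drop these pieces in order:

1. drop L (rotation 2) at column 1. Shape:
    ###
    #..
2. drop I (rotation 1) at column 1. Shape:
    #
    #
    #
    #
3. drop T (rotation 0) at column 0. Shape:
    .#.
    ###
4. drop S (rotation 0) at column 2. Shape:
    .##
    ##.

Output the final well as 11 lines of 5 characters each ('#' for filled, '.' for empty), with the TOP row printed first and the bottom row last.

Drop 1: L rot2 at col 1 lands with bottom-row=0; cleared 0 line(s) (total 0); column heights now [0 2 2 2 0], max=2
Drop 2: I rot1 at col 1 lands with bottom-row=2; cleared 0 line(s) (total 0); column heights now [0 6 2 2 0], max=6
Drop 3: T rot0 at col 0 lands with bottom-row=6; cleared 0 line(s) (total 0); column heights now [7 8 7 2 0], max=8
Drop 4: S rot0 at col 2 lands with bottom-row=7; cleared 0 line(s) (total 0); column heights now [7 8 8 9 9], max=9

Answer: .....
.....
...##
.###.
###..
.#...
.#...
.#...
.#...
.###.
.#...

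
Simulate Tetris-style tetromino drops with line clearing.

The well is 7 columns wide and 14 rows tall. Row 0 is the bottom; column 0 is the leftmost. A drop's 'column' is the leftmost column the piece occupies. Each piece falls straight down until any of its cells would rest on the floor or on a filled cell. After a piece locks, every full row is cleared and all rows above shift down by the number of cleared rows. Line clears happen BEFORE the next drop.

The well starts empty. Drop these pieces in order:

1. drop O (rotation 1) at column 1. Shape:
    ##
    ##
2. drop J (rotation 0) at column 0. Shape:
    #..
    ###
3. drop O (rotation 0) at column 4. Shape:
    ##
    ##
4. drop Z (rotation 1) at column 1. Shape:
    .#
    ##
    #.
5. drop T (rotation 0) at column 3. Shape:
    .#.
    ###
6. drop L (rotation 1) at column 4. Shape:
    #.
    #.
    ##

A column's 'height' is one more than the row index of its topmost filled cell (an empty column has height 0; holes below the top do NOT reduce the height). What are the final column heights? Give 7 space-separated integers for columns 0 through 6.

Drop 1: O rot1 at col 1 lands with bottom-row=0; cleared 0 line(s) (total 0); column heights now [0 2 2 0 0 0 0], max=2
Drop 2: J rot0 at col 0 lands with bottom-row=2; cleared 0 line(s) (total 0); column heights now [4 3 3 0 0 0 0], max=4
Drop 3: O rot0 at col 4 lands with bottom-row=0; cleared 0 line(s) (total 0); column heights now [4 3 3 0 2 2 0], max=4
Drop 4: Z rot1 at col 1 lands with bottom-row=3; cleared 0 line(s) (total 0); column heights now [4 5 6 0 2 2 0], max=6
Drop 5: T rot0 at col 3 lands with bottom-row=2; cleared 0 line(s) (total 0); column heights now [4 5 6 3 4 3 0], max=6
Drop 6: L rot1 at col 4 lands with bottom-row=4; cleared 0 line(s) (total 0); column heights now [4 5 6 3 7 5 0], max=7

Answer: 4 5 6 3 7 5 0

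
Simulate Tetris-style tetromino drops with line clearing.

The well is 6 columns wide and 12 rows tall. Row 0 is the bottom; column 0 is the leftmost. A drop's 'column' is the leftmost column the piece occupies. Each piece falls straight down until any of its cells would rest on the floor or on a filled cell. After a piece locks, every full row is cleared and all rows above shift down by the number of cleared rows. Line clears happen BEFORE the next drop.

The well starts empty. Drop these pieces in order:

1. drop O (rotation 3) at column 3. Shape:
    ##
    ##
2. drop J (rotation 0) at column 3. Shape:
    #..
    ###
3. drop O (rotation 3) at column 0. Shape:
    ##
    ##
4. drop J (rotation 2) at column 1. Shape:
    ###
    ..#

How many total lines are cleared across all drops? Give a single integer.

Answer: 0

Derivation:
Drop 1: O rot3 at col 3 lands with bottom-row=0; cleared 0 line(s) (total 0); column heights now [0 0 0 2 2 0], max=2
Drop 2: J rot0 at col 3 lands with bottom-row=2; cleared 0 line(s) (total 0); column heights now [0 0 0 4 3 3], max=4
Drop 3: O rot3 at col 0 lands with bottom-row=0; cleared 0 line(s) (total 0); column heights now [2 2 0 4 3 3], max=4
Drop 4: J rot2 at col 1 lands with bottom-row=4; cleared 0 line(s) (total 0); column heights now [2 6 6 6 3 3], max=6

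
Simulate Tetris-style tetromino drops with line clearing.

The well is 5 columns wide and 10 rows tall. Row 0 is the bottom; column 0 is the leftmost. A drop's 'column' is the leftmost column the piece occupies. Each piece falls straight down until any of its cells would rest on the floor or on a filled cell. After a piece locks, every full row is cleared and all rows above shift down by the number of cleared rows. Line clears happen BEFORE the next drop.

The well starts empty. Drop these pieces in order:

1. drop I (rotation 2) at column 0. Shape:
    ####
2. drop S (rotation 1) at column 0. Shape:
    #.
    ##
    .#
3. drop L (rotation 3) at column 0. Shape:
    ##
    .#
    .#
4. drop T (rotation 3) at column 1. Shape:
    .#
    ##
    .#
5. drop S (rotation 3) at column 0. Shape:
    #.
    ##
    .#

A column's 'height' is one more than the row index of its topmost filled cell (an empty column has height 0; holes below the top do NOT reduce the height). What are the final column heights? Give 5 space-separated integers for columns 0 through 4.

Answer: 10 9 8 1 0

Derivation:
Drop 1: I rot2 at col 0 lands with bottom-row=0; cleared 0 line(s) (total 0); column heights now [1 1 1 1 0], max=1
Drop 2: S rot1 at col 0 lands with bottom-row=1; cleared 0 line(s) (total 0); column heights now [4 3 1 1 0], max=4
Drop 3: L rot3 at col 0 lands with bottom-row=3; cleared 0 line(s) (total 0); column heights now [6 6 1 1 0], max=6
Drop 4: T rot3 at col 1 lands with bottom-row=5; cleared 0 line(s) (total 0); column heights now [6 7 8 1 0], max=8
Drop 5: S rot3 at col 0 lands with bottom-row=7; cleared 0 line(s) (total 0); column heights now [10 9 8 1 0], max=10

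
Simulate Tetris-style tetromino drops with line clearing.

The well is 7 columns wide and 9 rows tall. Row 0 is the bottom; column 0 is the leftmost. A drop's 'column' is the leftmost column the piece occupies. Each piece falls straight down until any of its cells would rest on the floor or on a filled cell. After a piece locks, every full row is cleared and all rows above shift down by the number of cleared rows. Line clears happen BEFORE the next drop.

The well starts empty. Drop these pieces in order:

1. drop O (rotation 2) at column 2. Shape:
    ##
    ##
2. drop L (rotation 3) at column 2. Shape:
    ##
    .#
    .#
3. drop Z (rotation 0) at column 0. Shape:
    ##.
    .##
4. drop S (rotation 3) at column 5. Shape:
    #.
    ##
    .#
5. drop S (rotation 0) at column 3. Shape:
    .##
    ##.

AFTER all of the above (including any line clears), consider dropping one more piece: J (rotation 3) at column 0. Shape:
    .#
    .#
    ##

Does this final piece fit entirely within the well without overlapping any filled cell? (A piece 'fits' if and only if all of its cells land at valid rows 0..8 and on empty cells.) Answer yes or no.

Drop 1: O rot2 at col 2 lands with bottom-row=0; cleared 0 line(s) (total 0); column heights now [0 0 2 2 0 0 0], max=2
Drop 2: L rot3 at col 2 lands with bottom-row=2; cleared 0 line(s) (total 0); column heights now [0 0 5 5 0 0 0], max=5
Drop 3: Z rot0 at col 0 lands with bottom-row=5; cleared 0 line(s) (total 0); column heights now [7 7 6 5 0 0 0], max=7
Drop 4: S rot3 at col 5 lands with bottom-row=0; cleared 0 line(s) (total 0); column heights now [7 7 6 5 0 3 2], max=7
Drop 5: S rot0 at col 3 lands with bottom-row=5; cleared 0 line(s) (total 0); column heights now [7 7 6 6 7 7 2], max=7
Test piece J rot3 at col 0 (width 2): heights before test = [7 7 6 6 7 7 2]; fits = False

Answer: no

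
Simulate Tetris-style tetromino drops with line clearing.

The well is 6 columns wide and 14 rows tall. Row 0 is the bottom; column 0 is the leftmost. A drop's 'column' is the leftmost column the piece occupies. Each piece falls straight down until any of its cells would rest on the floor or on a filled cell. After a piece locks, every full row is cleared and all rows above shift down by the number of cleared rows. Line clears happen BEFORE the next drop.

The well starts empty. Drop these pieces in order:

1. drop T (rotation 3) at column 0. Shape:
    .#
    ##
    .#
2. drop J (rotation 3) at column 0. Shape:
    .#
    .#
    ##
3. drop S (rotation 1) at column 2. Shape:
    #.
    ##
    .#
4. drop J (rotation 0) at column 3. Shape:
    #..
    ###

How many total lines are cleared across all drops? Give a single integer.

Answer: 0

Derivation:
Drop 1: T rot3 at col 0 lands with bottom-row=0; cleared 0 line(s) (total 0); column heights now [2 3 0 0 0 0], max=3
Drop 2: J rot3 at col 0 lands with bottom-row=3; cleared 0 line(s) (total 0); column heights now [4 6 0 0 0 0], max=6
Drop 3: S rot1 at col 2 lands with bottom-row=0; cleared 0 line(s) (total 0); column heights now [4 6 3 2 0 0], max=6
Drop 4: J rot0 at col 3 lands with bottom-row=2; cleared 0 line(s) (total 0); column heights now [4 6 3 4 3 3], max=6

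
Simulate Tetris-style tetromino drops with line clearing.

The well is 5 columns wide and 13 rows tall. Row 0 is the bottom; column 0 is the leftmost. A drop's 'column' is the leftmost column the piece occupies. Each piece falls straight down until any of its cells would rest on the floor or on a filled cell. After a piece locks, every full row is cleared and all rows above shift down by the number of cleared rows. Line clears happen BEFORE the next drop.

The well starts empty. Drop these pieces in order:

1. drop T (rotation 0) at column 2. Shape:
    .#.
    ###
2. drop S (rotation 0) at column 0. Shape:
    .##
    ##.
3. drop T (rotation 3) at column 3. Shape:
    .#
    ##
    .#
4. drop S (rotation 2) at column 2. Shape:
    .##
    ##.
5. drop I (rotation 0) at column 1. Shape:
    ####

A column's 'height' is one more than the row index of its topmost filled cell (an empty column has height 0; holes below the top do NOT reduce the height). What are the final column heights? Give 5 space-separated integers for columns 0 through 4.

Answer: 0 5 5 5 5

Derivation:
Drop 1: T rot0 at col 2 lands with bottom-row=0; cleared 0 line(s) (total 0); column heights now [0 0 1 2 1], max=2
Drop 2: S rot0 at col 0 lands with bottom-row=0; cleared 1 line(s) (total 1); column heights now [0 1 1 1 0], max=1
Drop 3: T rot3 at col 3 lands with bottom-row=0; cleared 0 line(s) (total 1); column heights now [0 1 1 2 3], max=3
Drop 4: S rot2 at col 2 lands with bottom-row=2; cleared 0 line(s) (total 1); column heights now [0 1 3 4 4], max=4
Drop 5: I rot0 at col 1 lands with bottom-row=4; cleared 0 line(s) (total 1); column heights now [0 5 5 5 5], max=5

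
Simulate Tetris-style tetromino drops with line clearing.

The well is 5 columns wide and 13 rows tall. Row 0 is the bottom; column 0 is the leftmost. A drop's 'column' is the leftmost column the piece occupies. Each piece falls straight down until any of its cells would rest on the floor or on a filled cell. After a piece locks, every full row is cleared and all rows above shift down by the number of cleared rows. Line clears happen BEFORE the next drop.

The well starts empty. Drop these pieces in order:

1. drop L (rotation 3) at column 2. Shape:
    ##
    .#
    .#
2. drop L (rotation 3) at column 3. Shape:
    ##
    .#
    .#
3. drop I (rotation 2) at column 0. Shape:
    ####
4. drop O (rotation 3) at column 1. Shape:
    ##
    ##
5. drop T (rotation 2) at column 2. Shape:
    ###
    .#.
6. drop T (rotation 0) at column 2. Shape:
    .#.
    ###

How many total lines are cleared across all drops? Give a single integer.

Drop 1: L rot3 at col 2 lands with bottom-row=0; cleared 0 line(s) (total 0); column heights now [0 0 3 3 0], max=3
Drop 2: L rot3 at col 3 lands with bottom-row=1; cleared 0 line(s) (total 0); column heights now [0 0 3 4 4], max=4
Drop 3: I rot2 at col 0 lands with bottom-row=4; cleared 0 line(s) (total 0); column heights now [5 5 5 5 4], max=5
Drop 4: O rot3 at col 1 lands with bottom-row=5; cleared 0 line(s) (total 0); column heights now [5 7 7 5 4], max=7
Drop 5: T rot2 at col 2 lands with bottom-row=6; cleared 0 line(s) (total 0); column heights now [5 7 8 8 8], max=8
Drop 6: T rot0 at col 2 lands with bottom-row=8; cleared 0 line(s) (total 0); column heights now [5 7 9 10 9], max=10

Answer: 0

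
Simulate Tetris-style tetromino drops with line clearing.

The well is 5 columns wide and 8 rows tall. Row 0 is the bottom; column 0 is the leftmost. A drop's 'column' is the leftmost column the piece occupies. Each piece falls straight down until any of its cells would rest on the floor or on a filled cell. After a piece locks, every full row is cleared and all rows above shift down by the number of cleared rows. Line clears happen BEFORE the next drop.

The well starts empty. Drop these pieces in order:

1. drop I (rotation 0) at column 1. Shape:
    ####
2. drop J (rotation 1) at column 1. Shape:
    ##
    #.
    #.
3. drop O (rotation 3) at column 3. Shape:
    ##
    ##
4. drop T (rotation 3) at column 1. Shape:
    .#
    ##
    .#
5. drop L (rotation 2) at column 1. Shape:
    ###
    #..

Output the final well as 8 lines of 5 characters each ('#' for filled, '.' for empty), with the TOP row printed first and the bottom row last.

Drop 1: I rot0 at col 1 lands with bottom-row=0; cleared 0 line(s) (total 0); column heights now [0 1 1 1 1], max=1
Drop 2: J rot1 at col 1 lands with bottom-row=1; cleared 0 line(s) (total 0); column heights now [0 4 4 1 1], max=4
Drop 3: O rot3 at col 3 lands with bottom-row=1; cleared 0 line(s) (total 0); column heights now [0 4 4 3 3], max=4
Drop 4: T rot3 at col 1 lands with bottom-row=4; cleared 0 line(s) (total 0); column heights now [0 6 7 3 3], max=7
Drop 5: L rot2 at col 1 lands with bottom-row=6; cleared 0 line(s) (total 0); column heights now [0 8 8 8 3], max=8

Answer: .###.
.##..
.##..
..#..
.##..
.#.##
.#.##
.####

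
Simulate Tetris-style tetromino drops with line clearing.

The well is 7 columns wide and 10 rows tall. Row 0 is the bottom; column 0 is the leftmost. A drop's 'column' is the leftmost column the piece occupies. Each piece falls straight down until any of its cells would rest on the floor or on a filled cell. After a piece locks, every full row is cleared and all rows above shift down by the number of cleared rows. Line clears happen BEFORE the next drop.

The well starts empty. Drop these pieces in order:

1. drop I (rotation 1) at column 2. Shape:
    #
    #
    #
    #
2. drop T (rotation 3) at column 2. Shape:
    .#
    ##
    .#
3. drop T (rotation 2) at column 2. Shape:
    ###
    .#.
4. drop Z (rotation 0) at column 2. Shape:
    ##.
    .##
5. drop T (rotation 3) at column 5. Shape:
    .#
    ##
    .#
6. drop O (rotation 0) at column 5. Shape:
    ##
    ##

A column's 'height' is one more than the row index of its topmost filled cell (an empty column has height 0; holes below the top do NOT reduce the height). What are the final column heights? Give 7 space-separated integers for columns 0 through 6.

Drop 1: I rot1 at col 2 lands with bottom-row=0; cleared 0 line(s) (total 0); column heights now [0 0 4 0 0 0 0], max=4
Drop 2: T rot3 at col 2 lands with bottom-row=3; cleared 0 line(s) (total 0); column heights now [0 0 5 6 0 0 0], max=6
Drop 3: T rot2 at col 2 lands with bottom-row=6; cleared 0 line(s) (total 0); column heights now [0 0 8 8 8 0 0], max=8
Drop 4: Z rot0 at col 2 lands with bottom-row=8; cleared 0 line(s) (total 0); column heights now [0 0 10 10 9 0 0], max=10
Drop 5: T rot3 at col 5 lands with bottom-row=0; cleared 0 line(s) (total 0); column heights now [0 0 10 10 9 2 3], max=10
Drop 6: O rot0 at col 5 lands with bottom-row=3; cleared 0 line(s) (total 0); column heights now [0 0 10 10 9 5 5], max=10

Answer: 0 0 10 10 9 5 5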